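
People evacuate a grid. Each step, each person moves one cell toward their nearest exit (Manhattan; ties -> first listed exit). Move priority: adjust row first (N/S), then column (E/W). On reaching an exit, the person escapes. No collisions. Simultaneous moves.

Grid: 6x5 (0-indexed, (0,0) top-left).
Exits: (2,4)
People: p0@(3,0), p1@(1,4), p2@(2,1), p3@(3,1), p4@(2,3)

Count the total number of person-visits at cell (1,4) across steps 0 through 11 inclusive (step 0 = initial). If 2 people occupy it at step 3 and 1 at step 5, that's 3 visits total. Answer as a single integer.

Step 0: p0@(3,0) p1@(1,4) p2@(2,1) p3@(3,1) p4@(2,3) -> at (1,4): 1 [p1], cum=1
Step 1: p0@(2,0) p1@ESC p2@(2,2) p3@(2,1) p4@ESC -> at (1,4): 0 [-], cum=1
Step 2: p0@(2,1) p1@ESC p2@(2,3) p3@(2,2) p4@ESC -> at (1,4): 0 [-], cum=1
Step 3: p0@(2,2) p1@ESC p2@ESC p3@(2,3) p4@ESC -> at (1,4): 0 [-], cum=1
Step 4: p0@(2,3) p1@ESC p2@ESC p3@ESC p4@ESC -> at (1,4): 0 [-], cum=1
Step 5: p0@ESC p1@ESC p2@ESC p3@ESC p4@ESC -> at (1,4): 0 [-], cum=1
Total visits = 1

Answer: 1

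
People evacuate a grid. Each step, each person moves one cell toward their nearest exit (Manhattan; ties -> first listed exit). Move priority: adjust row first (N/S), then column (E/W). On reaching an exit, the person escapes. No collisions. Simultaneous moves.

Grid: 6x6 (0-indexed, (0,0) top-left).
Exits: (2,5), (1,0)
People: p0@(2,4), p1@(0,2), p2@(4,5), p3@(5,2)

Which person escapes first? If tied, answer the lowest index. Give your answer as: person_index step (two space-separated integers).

Step 1: p0:(2,4)->(2,5)->EXIT | p1:(0,2)->(1,2) | p2:(4,5)->(3,5) | p3:(5,2)->(4,2)
Step 2: p0:escaped | p1:(1,2)->(1,1) | p2:(3,5)->(2,5)->EXIT | p3:(4,2)->(3,2)
Step 3: p0:escaped | p1:(1,1)->(1,0)->EXIT | p2:escaped | p3:(3,2)->(2,2)
Step 4: p0:escaped | p1:escaped | p2:escaped | p3:(2,2)->(2,3)
Step 5: p0:escaped | p1:escaped | p2:escaped | p3:(2,3)->(2,4)
Step 6: p0:escaped | p1:escaped | p2:escaped | p3:(2,4)->(2,5)->EXIT
Exit steps: [1, 3, 2, 6]
First to escape: p0 at step 1

Answer: 0 1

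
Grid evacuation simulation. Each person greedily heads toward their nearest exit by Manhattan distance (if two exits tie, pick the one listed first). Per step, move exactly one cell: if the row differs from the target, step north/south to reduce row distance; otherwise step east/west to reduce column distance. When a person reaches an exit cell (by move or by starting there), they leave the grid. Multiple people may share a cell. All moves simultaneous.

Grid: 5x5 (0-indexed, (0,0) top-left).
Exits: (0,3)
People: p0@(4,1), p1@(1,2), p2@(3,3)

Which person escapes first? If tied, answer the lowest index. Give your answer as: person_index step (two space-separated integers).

Step 1: p0:(4,1)->(3,1) | p1:(1,2)->(0,2) | p2:(3,3)->(2,3)
Step 2: p0:(3,1)->(2,1) | p1:(0,2)->(0,3)->EXIT | p2:(2,3)->(1,3)
Step 3: p0:(2,1)->(1,1) | p1:escaped | p2:(1,3)->(0,3)->EXIT
Step 4: p0:(1,1)->(0,1) | p1:escaped | p2:escaped
Step 5: p0:(0,1)->(0,2) | p1:escaped | p2:escaped
Step 6: p0:(0,2)->(0,3)->EXIT | p1:escaped | p2:escaped
Exit steps: [6, 2, 3]
First to escape: p1 at step 2

Answer: 1 2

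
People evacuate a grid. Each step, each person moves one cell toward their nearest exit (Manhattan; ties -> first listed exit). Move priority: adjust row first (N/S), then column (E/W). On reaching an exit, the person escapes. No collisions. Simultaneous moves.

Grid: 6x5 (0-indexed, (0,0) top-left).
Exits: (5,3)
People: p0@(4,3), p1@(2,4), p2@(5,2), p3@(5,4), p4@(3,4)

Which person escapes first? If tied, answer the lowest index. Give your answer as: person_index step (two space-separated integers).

Step 1: p0:(4,3)->(5,3)->EXIT | p1:(2,4)->(3,4) | p2:(5,2)->(5,3)->EXIT | p3:(5,4)->(5,3)->EXIT | p4:(3,4)->(4,4)
Step 2: p0:escaped | p1:(3,4)->(4,4) | p2:escaped | p3:escaped | p4:(4,4)->(5,4)
Step 3: p0:escaped | p1:(4,4)->(5,4) | p2:escaped | p3:escaped | p4:(5,4)->(5,3)->EXIT
Step 4: p0:escaped | p1:(5,4)->(5,3)->EXIT | p2:escaped | p3:escaped | p4:escaped
Exit steps: [1, 4, 1, 1, 3]
First to escape: p0 at step 1

Answer: 0 1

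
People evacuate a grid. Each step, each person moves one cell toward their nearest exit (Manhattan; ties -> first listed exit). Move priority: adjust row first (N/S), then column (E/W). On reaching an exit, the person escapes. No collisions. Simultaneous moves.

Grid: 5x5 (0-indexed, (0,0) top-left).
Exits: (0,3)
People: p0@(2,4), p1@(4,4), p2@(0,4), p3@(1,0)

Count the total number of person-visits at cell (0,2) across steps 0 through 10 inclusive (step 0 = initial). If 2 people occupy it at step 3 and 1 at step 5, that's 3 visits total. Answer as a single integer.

Answer: 1

Derivation:
Step 0: p0@(2,4) p1@(4,4) p2@(0,4) p3@(1,0) -> at (0,2): 0 [-], cum=0
Step 1: p0@(1,4) p1@(3,4) p2@ESC p3@(0,0) -> at (0,2): 0 [-], cum=0
Step 2: p0@(0,4) p1@(2,4) p2@ESC p3@(0,1) -> at (0,2): 0 [-], cum=0
Step 3: p0@ESC p1@(1,4) p2@ESC p3@(0,2) -> at (0,2): 1 [p3], cum=1
Step 4: p0@ESC p1@(0,4) p2@ESC p3@ESC -> at (0,2): 0 [-], cum=1
Step 5: p0@ESC p1@ESC p2@ESC p3@ESC -> at (0,2): 0 [-], cum=1
Total visits = 1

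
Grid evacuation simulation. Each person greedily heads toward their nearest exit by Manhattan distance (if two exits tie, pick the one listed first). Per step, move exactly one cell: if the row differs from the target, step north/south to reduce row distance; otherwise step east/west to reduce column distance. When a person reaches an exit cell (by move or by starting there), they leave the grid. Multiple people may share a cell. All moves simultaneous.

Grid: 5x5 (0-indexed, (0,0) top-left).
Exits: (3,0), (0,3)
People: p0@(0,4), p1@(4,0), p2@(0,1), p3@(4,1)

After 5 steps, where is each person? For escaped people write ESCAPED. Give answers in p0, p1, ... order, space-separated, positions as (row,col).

Step 1: p0:(0,4)->(0,3)->EXIT | p1:(4,0)->(3,0)->EXIT | p2:(0,1)->(0,2) | p3:(4,1)->(3,1)
Step 2: p0:escaped | p1:escaped | p2:(0,2)->(0,3)->EXIT | p3:(3,1)->(3,0)->EXIT

ESCAPED ESCAPED ESCAPED ESCAPED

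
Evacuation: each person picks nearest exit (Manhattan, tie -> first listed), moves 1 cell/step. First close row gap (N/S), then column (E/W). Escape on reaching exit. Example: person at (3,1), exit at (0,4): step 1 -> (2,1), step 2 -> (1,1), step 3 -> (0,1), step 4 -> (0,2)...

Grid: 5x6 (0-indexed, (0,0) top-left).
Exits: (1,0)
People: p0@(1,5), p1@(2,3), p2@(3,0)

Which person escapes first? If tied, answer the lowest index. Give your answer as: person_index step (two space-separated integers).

Step 1: p0:(1,5)->(1,4) | p1:(2,3)->(1,3) | p2:(3,0)->(2,0)
Step 2: p0:(1,4)->(1,3) | p1:(1,3)->(1,2) | p2:(2,0)->(1,0)->EXIT
Step 3: p0:(1,3)->(1,2) | p1:(1,2)->(1,1) | p2:escaped
Step 4: p0:(1,2)->(1,1) | p1:(1,1)->(1,0)->EXIT | p2:escaped
Step 5: p0:(1,1)->(1,0)->EXIT | p1:escaped | p2:escaped
Exit steps: [5, 4, 2]
First to escape: p2 at step 2

Answer: 2 2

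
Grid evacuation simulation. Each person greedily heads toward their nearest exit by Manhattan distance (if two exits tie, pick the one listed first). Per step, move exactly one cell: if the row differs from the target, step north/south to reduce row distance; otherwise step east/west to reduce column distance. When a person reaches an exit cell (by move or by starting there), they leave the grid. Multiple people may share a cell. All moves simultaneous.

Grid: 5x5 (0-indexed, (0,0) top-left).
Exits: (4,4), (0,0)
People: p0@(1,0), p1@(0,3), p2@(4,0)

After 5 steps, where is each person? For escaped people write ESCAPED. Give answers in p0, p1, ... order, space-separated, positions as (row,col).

Step 1: p0:(1,0)->(0,0)->EXIT | p1:(0,3)->(0,2) | p2:(4,0)->(4,1)
Step 2: p0:escaped | p1:(0,2)->(0,1) | p2:(4,1)->(4,2)
Step 3: p0:escaped | p1:(0,1)->(0,0)->EXIT | p2:(4,2)->(4,3)
Step 4: p0:escaped | p1:escaped | p2:(4,3)->(4,4)->EXIT

ESCAPED ESCAPED ESCAPED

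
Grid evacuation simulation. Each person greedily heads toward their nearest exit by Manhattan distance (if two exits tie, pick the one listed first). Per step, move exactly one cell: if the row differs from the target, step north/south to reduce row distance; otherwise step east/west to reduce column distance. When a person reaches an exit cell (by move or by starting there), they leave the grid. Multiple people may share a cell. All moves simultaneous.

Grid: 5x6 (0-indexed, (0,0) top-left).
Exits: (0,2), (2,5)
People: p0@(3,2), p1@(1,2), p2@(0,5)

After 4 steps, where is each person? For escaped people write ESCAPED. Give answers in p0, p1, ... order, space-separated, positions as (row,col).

Step 1: p0:(3,2)->(2,2) | p1:(1,2)->(0,2)->EXIT | p2:(0,5)->(1,5)
Step 2: p0:(2,2)->(1,2) | p1:escaped | p2:(1,5)->(2,5)->EXIT
Step 3: p0:(1,2)->(0,2)->EXIT | p1:escaped | p2:escaped

ESCAPED ESCAPED ESCAPED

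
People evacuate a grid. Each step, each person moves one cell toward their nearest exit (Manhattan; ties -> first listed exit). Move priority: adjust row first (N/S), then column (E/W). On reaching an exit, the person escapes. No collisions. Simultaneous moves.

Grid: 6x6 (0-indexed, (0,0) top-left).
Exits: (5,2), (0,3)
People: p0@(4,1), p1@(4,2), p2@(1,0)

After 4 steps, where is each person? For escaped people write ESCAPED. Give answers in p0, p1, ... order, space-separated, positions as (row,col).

Step 1: p0:(4,1)->(5,1) | p1:(4,2)->(5,2)->EXIT | p2:(1,0)->(0,0)
Step 2: p0:(5,1)->(5,2)->EXIT | p1:escaped | p2:(0,0)->(0,1)
Step 3: p0:escaped | p1:escaped | p2:(0,1)->(0,2)
Step 4: p0:escaped | p1:escaped | p2:(0,2)->(0,3)->EXIT

ESCAPED ESCAPED ESCAPED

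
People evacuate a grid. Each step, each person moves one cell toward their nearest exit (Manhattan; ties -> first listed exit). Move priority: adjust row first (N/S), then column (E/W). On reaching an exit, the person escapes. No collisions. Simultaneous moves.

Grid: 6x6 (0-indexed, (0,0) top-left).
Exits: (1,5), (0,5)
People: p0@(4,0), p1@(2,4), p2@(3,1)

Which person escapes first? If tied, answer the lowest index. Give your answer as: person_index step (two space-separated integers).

Answer: 1 2

Derivation:
Step 1: p0:(4,0)->(3,0) | p1:(2,4)->(1,4) | p2:(3,1)->(2,1)
Step 2: p0:(3,0)->(2,0) | p1:(1,4)->(1,5)->EXIT | p2:(2,1)->(1,1)
Step 3: p0:(2,0)->(1,0) | p1:escaped | p2:(1,1)->(1,2)
Step 4: p0:(1,0)->(1,1) | p1:escaped | p2:(1,2)->(1,3)
Step 5: p0:(1,1)->(1,2) | p1:escaped | p2:(1,3)->(1,4)
Step 6: p0:(1,2)->(1,3) | p1:escaped | p2:(1,4)->(1,5)->EXIT
Step 7: p0:(1,3)->(1,4) | p1:escaped | p2:escaped
Step 8: p0:(1,4)->(1,5)->EXIT | p1:escaped | p2:escaped
Exit steps: [8, 2, 6]
First to escape: p1 at step 2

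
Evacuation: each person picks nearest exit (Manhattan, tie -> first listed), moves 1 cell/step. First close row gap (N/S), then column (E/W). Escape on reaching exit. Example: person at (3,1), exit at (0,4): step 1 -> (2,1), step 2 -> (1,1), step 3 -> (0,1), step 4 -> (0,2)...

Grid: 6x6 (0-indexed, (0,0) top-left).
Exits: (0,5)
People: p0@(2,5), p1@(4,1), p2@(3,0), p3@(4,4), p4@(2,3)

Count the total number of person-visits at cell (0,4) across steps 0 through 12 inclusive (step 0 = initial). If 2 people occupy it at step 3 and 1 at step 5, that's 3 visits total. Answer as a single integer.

Step 0: p0@(2,5) p1@(4,1) p2@(3,0) p3@(4,4) p4@(2,3) -> at (0,4): 0 [-], cum=0
Step 1: p0@(1,5) p1@(3,1) p2@(2,0) p3@(3,4) p4@(1,3) -> at (0,4): 0 [-], cum=0
Step 2: p0@ESC p1@(2,1) p2@(1,0) p3@(2,4) p4@(0,3) -> at (0,4): 0 [-], cum=0
Step 3: p0@ESC p1@(1,1) p2@(0,0) p3@(1,4) p4@(0,4) -> at (0,4): 1 [p4], cum=1
Step 4: p0@ESC p1@(0,1) p2@(0,1) p3@(0,4) p4@ESC -> at (0,4): 1 [p3], cum=2
Step 5: p0@ESC p1@(0,2) p2@(0,2) p3@ESC p4@ESC -> at (0,4): 0 [-], cum=2
Step 6: p0@ESC p1@(0,3) p2@(0,3) p3@ESC p4@ESC -> at (0,4): 0 [-], cum=2
Step 7: p0@ESC p1@(0,4) p2@(0,4) p3@ESC p4@ESC -> at (0,4): 2 [p1,p2], cum=4
Step 8: p0@ESC p1@ESC p2@ESC p3@ESC p4@ESC -> at (0,4): 0 [-], cum=4
Total visits = 4

Answer: 4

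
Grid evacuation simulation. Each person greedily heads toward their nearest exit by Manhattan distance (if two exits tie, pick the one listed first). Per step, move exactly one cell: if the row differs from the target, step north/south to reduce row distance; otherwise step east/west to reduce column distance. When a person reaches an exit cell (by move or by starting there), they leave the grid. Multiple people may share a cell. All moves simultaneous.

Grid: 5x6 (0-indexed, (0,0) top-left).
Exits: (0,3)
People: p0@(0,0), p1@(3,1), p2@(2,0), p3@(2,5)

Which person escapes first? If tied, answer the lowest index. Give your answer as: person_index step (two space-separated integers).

Answer: 0 3

Derivation:
Step 1: p0:(0,0)->(0,1) | p1:(3,1)->(2,1) | p2:(2,0)->(1,0) | p3:(2,5)->(1,5)
Step 2: p0:(0,1)->(0,2) | p1:(2,1)->(1,1) | p2:(1,0)->(0,0) | p3:(1,5)->(0,5)
Step 3: p0:(0,2)->(0,3)->EXIT | p1:(1,1)->(0,1) | p2:(0,0)->(0,1) | p3:(0,5)->(0,4)
Step 4: p0:escaped | p1:(0,1)->(0,2) | p2:(0,1)->(0,2) | p3:(0,4)->(0,3)->EXIT
Step 5: p0:escaped | p1:(0,2)->(0,3)->EXIT | p2:(0,2)->(0,3)->EXIT | p3:escaped
Exit steps: [3, 5, 5, 4]
First to escape: p0 at step 3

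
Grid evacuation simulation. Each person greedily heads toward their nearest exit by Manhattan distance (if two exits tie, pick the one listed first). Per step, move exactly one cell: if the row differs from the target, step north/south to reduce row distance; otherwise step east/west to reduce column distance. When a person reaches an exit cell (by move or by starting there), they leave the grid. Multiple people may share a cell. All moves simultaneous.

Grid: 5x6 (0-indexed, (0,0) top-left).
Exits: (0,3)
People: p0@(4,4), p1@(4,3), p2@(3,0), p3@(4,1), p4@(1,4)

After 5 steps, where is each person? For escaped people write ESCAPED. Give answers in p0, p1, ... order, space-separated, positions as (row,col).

Step 1: p0:(4,4)->(3,4) | p1:(4,3)->(3,3) | p2:(3,0)->(2,0) | p3:(4,1)->(3,1) | p4:(1,4)->(0,4)
Step 2: p0:(3,4)->(2,4) | p1:(3,3)->(2,3) | p2:(2,0)->(1,0) | p3:(3,1)->(2,1) | p4:(0,4)->(0,3)->EXIT
Step 3: p0:(2,4)->(1,4) | p1:(2,3)->(1,3) | p2:(1,0)->(0,0) | p3:(2,1)->(1,1) | p4:escaped
Step 4: p0:(1,4)->(0,4) | p1:(1,3)->(0,3)->EXIT | p2:(0,0)->(0,1) | p3:(1,1)->(0,1) | p4:escaped
Step 5: p0:(0,4)->(0,3)->EXIT | p1:escaped | p2:(0,1)->(0,2) | p3:(0,1)->(0,2) | p4:escaped

ESCAPED ESCAPED (0,2) (0,2) ESCAPED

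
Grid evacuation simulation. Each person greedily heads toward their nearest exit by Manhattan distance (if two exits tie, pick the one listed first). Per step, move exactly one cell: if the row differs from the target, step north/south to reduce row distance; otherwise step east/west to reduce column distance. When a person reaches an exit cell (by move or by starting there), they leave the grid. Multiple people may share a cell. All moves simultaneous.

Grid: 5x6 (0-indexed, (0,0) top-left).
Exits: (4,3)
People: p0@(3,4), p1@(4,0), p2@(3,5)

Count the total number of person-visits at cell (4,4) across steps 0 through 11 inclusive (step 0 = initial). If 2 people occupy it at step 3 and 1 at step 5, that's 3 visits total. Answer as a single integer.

Answer: 2

Derivation:
Step 0: p0@(3,4) p1@(4,0) p2@(3,5) -> at (4,4): 0 [-], cum=0
Step 1: p0@(4,4) p1@(4,1) p2@(4,5) -> at (4,4): 1 [p0], cum=1
Step 2: p0@ESC p1@(4,2) p2@(4,4) -> at (4,4): 1 [p2], cum=2
Step 3: p0@ESC p1@ESC p2@ESC -> at (4,4): 0 [-], cum=2
Total visits = 2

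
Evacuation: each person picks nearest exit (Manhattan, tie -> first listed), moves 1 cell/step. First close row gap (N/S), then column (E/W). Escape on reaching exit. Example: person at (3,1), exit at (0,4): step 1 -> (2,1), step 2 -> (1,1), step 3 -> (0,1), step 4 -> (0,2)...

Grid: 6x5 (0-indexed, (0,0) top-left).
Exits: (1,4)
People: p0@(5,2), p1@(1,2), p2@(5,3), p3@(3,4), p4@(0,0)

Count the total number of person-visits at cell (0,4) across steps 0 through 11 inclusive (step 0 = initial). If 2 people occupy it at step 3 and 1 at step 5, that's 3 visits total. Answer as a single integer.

Answer: 0

Derivation:
Step 0: p0@(5,2) p1@(1,2) p2@(5,3) p3@(3,4) p4@(0,0) -> at (0,4): 0 [-], cum=0
Step 1: p0@(4,2) p1@(1,3) p2@(4,3) p3@(2,4) p4@(1,0) -> at (0,4): 0 [-], cum=0
Step 2: p0@(3,2) p1@ESC p2@(3,3) p3@ESC p4@(1,1) -> at (0,4): 0 [-], cum=0
Step 3: p0@(2,2) p1@ESC p2@(2,3) p3@ESC p4@(1,2) -> at (0,4): 0 [-], cum=0
Step 4: p0@(1,2) p1@ESC p2@(1,3) p3@ESC p4@(1,3) -> at (0,4): 0 [-], cum=0
Step 5: p0@(1,3) p1@ESC p2@ESC p3@ESC p4@ESC -> at (0,4): 0 [-], cum=0
Step 6: p0@ESC p1@ESC p2@ESC p3@ESC p4@ESC -> at (0,4): 0 [-], cum=0
Total visits = 0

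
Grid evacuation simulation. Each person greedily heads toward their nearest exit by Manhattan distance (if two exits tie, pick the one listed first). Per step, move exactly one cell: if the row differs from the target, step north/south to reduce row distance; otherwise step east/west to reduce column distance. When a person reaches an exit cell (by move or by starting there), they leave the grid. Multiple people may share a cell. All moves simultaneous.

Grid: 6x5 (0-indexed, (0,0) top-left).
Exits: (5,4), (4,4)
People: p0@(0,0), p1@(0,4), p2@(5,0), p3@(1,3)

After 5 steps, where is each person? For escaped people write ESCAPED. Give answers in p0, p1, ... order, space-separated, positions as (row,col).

Step 1: p0:(0,0)->(1,0) | p1:(0,4)->(1,4) | p2:(5,0)->(5,1) | p3:(1,3)->(2,3)
Step 2: p0:(1,0)->(2,0) | p1:(1,4)->(2,4) | p2:(5,1)->(5,2) | p3:(2,3)->(3,3)
Step 3: p0:(2,0)->(3,0) | p1:(2,4)->(3,4) | p2:(5,2)->(5,3) | p3:(3,3)->(4,3)
Step 4: p0:(3,0)->(4,0) | p1:(3,4)->(4,4)->EXIT | p2:(5,3)->(5,4)->EXIT | p3:(4,3)->(4,4)->EXIT
Step 5: p0:(4,0)->(4,1) | p1:escaped | p2:escaped | p3:escaped

(4,1) ESCAPED ESCAPED ESCAPED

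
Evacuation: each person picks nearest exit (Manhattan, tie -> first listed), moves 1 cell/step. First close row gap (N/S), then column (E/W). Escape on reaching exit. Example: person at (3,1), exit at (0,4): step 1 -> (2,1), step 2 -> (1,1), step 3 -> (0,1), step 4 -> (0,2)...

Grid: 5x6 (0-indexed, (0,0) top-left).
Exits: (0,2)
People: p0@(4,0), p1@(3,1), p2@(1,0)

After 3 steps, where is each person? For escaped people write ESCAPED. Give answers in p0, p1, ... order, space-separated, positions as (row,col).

Step 1: p0:(4,0)->(3,0) | p1:(3,1)->(2,1) | p2:(1,0)->(0,0)
Step 2: p0:(3,0)->(2,0) | p1:(2,1)->(1,1) | p2:(0,0)->(0,1)
Step 3: p0:(2,0)->(1,0) | p1:(1,1)->(0,1) | p2:(0,1)->(0,2)->EXIT

(1,0) (0,1) ESCAPED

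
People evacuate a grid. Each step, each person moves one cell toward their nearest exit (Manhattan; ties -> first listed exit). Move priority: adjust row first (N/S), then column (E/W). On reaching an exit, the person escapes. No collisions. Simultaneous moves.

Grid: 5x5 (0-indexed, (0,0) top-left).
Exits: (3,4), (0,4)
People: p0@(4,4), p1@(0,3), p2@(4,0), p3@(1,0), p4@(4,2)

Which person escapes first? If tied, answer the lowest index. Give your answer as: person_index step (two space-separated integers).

Step 1: p0:(4,4)->(3,4)->EXIT | p1:(0,3)->(0,4)->EXIT | p2:(4,0)->(3,0) | p3:(1,0)->(0,0) | p4:(4,2)->(3,2)
Step 2: p0:escaped | p1:escaped | p2:(3,0)->(3,1) | p3:(0,0)->(0,1) | p4:(3,2)->(3,3)
Step 3: p0:escaped | p1:escaped | p2:(3,1)->(3,2) | p3:(0,1)->(0,2) | p4:(3,3)->(3,4)->EXIT
Step 4: p0:escaped | p1:escaped | p2:(3,2)->(3,3) | p3:(0,2)->(0,3) | p4:escaped
Step 5: p0:escaped | p1:escaped | p2:(3,3)->(3,4)->EXIT | p3:(0,3)->(0,4)->EXIT | p4:escaped
Exit steps: [1, 1, 5, 5, 3]
First to escape: p0 at step 1

Answer: 0 1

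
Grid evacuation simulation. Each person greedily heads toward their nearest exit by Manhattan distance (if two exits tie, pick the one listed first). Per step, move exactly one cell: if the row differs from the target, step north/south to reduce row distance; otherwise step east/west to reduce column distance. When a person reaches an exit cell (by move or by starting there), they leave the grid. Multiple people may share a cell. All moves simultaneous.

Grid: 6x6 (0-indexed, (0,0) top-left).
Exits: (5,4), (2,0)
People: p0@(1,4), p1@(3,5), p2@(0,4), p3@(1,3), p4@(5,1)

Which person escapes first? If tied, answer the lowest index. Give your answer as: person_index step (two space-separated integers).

Answer: 1 3

Derivation:
Step 1: p0:(1,4)->(2,4) | p1:(3,5)->(4,5) | p2:(0,4)->(1,4) | p3:(1,3)->(2,3) | p4:(5,1)->(5,2)
Step 2: p0:(2,4)->(3,4) | p1:(4,5)->(5,5) | p2:(1,4)->(2,4) | p3:(2,3)->(2,2) | p4:(5,2)->(5,3)
Step 3: p0:(3,4)->(4,4) | p1:(5,5)->(5,4)->EXIT | p2:(2,4)->(3,4) | p3:(2,2)->(2,1) | p4:(5,3)->(5,4)->EXIT
Step 4: p0:(4,4)->(5,4)->EXIT | p1:escaped | p2:(3,4)->(4,4) | p3:(2,1)->(2,0)->EXIT | p4:escaped
Step 5: p0:escaped | p1:escaped | p2:(4,4)->(5,4)->EXIT | p3:escaped | p4:escaped
Exit steps: [4, 3, 5, 4, 3]
First to escape: p1 at step 3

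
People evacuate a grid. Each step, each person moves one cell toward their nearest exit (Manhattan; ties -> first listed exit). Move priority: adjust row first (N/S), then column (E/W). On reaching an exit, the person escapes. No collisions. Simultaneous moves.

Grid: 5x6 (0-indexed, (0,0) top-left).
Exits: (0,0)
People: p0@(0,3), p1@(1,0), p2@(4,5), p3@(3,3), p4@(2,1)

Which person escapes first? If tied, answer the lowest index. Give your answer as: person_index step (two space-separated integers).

Step 1: p0:(0,3)->(0,2) | p1:(1,0)->(0,0)->EXIT | p2:(4,5)->(3,5) | p3:(3,3)->(2,3) | p4:(2,1)->(1,1)
Step 2: p0:(0,2)->(0,1) | p1:escaped | p2:(3,5)->(2,5) | p3:(2,3)->(1,3) | p4:(1,1)->(0,1)
Step 3: p0:(0,1)->(0,0)->EXIT | p1:escaped | p2:(2,5)->(1,5) | p3:(1,3)->(0,3) | p4:(0,1)->(0,0)->EXIT
Step 4: p0:escaped | p1:escaped | p2:(1,5)->(0,5) | p3:(0,3)->(0,2) | p4:escaped
Step 5: p0:escaped | p1:escaped | p2:(0,5)->(0,4) | p3:(0,2)->(0,1) | p4:escaped
Step 6: p0:escaped | p1:escaped | p2:(0,4)->(0,3) | p3:(0,1)->(0,0)->EXIT | p4:escaped
Step 7: p0:escaped | p1:escaped | p2:(0,3)->(0,2) | p3:escaped | p4:escaped
Step 8: p0:escaped | p1:escaped | p2:(0,2)->(0,1) | p3:escaped | p4:escaped
Step 9: p0:escaped | p1:escaped | p2:(0,1)->(0,0)->EXIT | p3:escaped | p4:escaped
Exit steps: [3, 1, 9, 6, 3]
First to escape: p1 at step 1

Answer: 1 1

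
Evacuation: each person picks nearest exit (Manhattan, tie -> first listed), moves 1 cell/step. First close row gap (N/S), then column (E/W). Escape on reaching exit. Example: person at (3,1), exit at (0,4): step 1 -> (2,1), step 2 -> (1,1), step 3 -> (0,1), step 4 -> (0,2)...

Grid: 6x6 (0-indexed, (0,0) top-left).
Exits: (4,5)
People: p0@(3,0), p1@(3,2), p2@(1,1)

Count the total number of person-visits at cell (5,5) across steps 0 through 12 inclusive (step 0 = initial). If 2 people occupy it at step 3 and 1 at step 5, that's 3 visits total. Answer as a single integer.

Answer: 0

Derivation:
Step 0: p0@(3,0) p1@(3,2) p2@(1,1) -> at (5,5): 0 [-], cum=0
Step 1: p0@(4,0) p1@(4,2) p2@(2,1) -> at (5,5): 0 [-], cum=0
Step 2: p0@(4,1) p1@(4,3) p2@(3,1) -> at (5,5): 0 [-], cum=0
Step 3: p0@(4,2) p1@(4,4) p2@(4,1) -> at (5,5): 0 [-], cum=0
Step 4: p0@(4,3) p1@ESC p2@(4,2) -> at (5,5): 0 [-], cum=0
Step 5: p0@(4,4) p1@ESC p2@(4,3) -> at (5,5): 0 [-], cum=0
Step 6: p0@ESC p1@ESC p2@(4,4) -> at (5,5): 0 [-], cum=0
Step 7: p0@ESC p1@ESC p2@ESC -> at (5,5): 0 [-], cum=0
Total visits = 0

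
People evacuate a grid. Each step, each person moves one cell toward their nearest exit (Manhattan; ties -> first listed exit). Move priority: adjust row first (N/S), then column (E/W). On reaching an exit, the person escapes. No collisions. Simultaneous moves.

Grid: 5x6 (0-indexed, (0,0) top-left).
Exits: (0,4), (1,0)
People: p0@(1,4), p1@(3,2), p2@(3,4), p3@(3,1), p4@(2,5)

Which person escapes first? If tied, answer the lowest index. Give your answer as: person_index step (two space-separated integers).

Answer: 0 1

Derivation:
Step 1: p0:(1,4)->(0,4)->EXIT | p1:(3,2)->(2,2) | p2:(3,4)->(2,4) | p3:(3,1)->(2,1) | p4:(2,5)->(1,5)
Step 2: p0:escaped | p1:(2,2)->(1,2) | p2:(2,4)->(1,4) | p3:(2,1)->(1,1) | p4:(1,5)->(0,5)
Step 3: p0:escaped | p1:(1,2)->(1,1) | p2:(1,4)->(0,4)->EXIT | p3:(1,1)->(1,0)->EXIT | p4:(0,5)->(0,4)->EXIT
Step 4: p0:escaped | p1:(1,1)->(1,0)->EXIT | p2:escaped | p3:escaped | p4:escaped
Exit steps: [1, 4, 3, 3, 3]
First to escape: p0 at step 1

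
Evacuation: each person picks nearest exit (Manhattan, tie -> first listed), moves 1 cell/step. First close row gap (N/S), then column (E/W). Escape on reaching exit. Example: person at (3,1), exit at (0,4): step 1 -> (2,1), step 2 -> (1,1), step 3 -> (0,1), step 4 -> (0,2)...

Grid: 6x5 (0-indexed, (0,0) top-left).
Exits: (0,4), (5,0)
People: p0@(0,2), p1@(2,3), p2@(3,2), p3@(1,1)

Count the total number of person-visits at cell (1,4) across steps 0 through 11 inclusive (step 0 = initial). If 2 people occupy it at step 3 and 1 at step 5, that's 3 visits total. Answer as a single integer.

Step 0: p0@(0,2) p1@(2,3) p2@(3,2) p3@(1,1) -> at (1,4): 0 [-], cum=0
Step 1: p0@(0,3) p1@(1,3) p2@(4,2) p3@(0,1) -> at (1,4): 0 [-], cum=0
Step 2: p0@ESC p1@(0,3) p2@(5,2) p3@(0,2) -> at (1,4): 0 [-], cum=0
Step 3: p0@ESC p1@ESC p2@(5,1) p3@(0,3) -> at (1,4): 0 [-], cum=0
Step 4: p0@ESC p1@ESC p2@ESC p3@ESC -> at (1,4): 0 [-], cum=0
Total visits = 0

Answer: 0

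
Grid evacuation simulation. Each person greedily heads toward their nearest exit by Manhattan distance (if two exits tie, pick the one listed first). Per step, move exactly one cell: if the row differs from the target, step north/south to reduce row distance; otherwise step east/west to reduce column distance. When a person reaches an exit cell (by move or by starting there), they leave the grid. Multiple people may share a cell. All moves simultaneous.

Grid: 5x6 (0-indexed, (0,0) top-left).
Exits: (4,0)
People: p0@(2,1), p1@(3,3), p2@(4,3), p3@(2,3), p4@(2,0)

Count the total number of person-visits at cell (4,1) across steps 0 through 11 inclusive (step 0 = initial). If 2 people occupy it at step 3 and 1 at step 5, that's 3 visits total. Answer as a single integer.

Step 0: p0@(2,1) p1@(3,3) p2@(4,3) p3@(2,3) p4@(2,0) -> at (4,1): 0 [-], cum=0
Step 1: p0@(3,1) p1@(4,3) p2@(4,2) p3@(3,3) p4@(3,0) -> at (4,1): 0 [-], cum=0
Step 2: p0@(4,1) p1@(4,2) p2@(4,1) p3@(4,3) p4@ESC -> at (4,1): 2 [p0,p2], cum=2
Step 3: p0@ESC p1@(4,1) p2@ESC p3@(4,2) p4@ESC -> at (4,1): 1 [p1], cum=3
Step 4: p0@ESC p1@ESC p2@ESC p3@(4,1) p4@ESC -> at (4,1): 1 [p3], cum=4
Step 5: p0@ESC p1@ESC p2@ESC p3@ESC p4@ESC -> at (4,1): 0 [-], cum=4
Total visits = 4

Answer: 4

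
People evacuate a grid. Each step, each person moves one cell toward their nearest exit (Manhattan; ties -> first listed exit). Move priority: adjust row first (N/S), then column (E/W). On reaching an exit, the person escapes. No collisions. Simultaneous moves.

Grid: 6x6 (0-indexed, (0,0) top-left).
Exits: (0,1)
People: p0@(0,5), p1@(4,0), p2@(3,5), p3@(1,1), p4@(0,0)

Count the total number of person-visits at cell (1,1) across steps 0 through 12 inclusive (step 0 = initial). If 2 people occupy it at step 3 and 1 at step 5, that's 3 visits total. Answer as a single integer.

Answer: 1

Derivation:
Step 0: p0@(0,5) p1@(4,0) p2@(3,5) p3@(1,1) p4@(0,0) -> at (1,1): 1 [p3], cum=1
Step 1: p0@(0,4) p1@(3,0) p2@(2,5) p3@ESC p4@ESC -> at (1,1): 0 [-], cum=1
Step 2: p0@(0,3) p1@(2,0) p2@(1,5) p3@ESC p4@ESC -> at (1,1): 0 [-], cum=1
Step 3: p0@(0,2) p1@(1,0) p2@(0,5) p3@ESC p4@ESC -> at (1,1): 0 [-], cum=1
Step 4: p0@ESC p1@(0,0) p2@(0,4) p3@ESC p4@ESC -> at (1,1): 0 [-], cum=1
Step 5: p0@ESC p1@ESC p2@(0,3) p3@ESC p4@ESC -> at (1,1): 0 [-], cum=1
Step 6: p0@ESC p1@ESC p2@(0,2) p3@ESC p4@ESC -> at (1,1): 0 [-], cum=1
Step 7: p0@ESC p1@ESC p2@ESC p3@ESC p4@ESC -> at (1,1): 0 [-], cum=1
Total visits = 1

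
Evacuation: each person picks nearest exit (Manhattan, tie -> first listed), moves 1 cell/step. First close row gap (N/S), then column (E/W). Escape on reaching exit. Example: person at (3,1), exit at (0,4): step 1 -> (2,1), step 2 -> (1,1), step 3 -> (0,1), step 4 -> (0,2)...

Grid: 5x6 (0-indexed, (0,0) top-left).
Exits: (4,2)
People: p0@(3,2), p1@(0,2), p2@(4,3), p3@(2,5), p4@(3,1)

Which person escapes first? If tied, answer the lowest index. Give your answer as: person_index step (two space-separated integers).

Answer: 0 1

Derivation:
Step 1: p0:(3,2)->(4,2)->EXIT | p1:(0,2)->(1,2) | p2:(4,3)->(4,2)->EXIT | p3:(2,5)->(3,5) | p4:(3,1)->(4,1)
Step 2: p0:escaped | p1:(1,2)->(2,2) | p2:escaped | p3:(3,5)->(4,5) | p4:(4,1)->(4,2)->EXIT
Step 3: p0:escaped | p1:(2,2)->(3,2) | p2:escaped | p3:(4,5)->(4,4) | p4:escaped
Step 4: p0:escaped | p1:(3,2)->(4,2)->EXIT | p2:escaped | p3:(4,4)->(4,3) | p4:escaped
Step 5: p0:escaped | p1:escaped | p2:escaped | p3:(4,3)->(4,2)->EXIT | p4:escaped
Exit steps: [1, 4, 1, 5, 2]
First to escape: p0 at step 1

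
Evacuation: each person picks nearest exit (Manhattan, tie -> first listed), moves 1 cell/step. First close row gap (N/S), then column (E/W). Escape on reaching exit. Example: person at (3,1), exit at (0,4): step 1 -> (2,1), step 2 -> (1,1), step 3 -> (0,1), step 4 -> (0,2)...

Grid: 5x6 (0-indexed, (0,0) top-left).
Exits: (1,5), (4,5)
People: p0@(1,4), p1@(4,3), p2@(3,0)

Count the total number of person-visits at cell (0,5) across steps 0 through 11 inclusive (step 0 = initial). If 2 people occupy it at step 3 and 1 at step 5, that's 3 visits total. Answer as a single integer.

Step 0: p0@(1,4) p1@(4,3) p2@(3,0) -> at (0,5): 0 [-], cum=0
Step 1: p0@ESC p1@(4,4) p2@(4,0) -> at (0,5): 0 [-], cum=0
Step 2: p0@ESC p1@ESC p2@(4,1) -> at (0,5): 0 [-], cum=0
Step 3: p0@ESC p1@ESC p2@(4,2) -> at (0,5): 0 [-], cum=0
Step 4: p0@ESC p1@ESC p2@(4,3) -> at (0,5): 0 [-], cum=0
Step 5: p0@ESC p1@ESC p2@(4,4) -> at (0,5): 0 [-], cum=0
Step 6: p0@ESC p1@ESC p2@ESC -> at (0,5): 0 [-], cum=0
Total visits = 0

Answer: 0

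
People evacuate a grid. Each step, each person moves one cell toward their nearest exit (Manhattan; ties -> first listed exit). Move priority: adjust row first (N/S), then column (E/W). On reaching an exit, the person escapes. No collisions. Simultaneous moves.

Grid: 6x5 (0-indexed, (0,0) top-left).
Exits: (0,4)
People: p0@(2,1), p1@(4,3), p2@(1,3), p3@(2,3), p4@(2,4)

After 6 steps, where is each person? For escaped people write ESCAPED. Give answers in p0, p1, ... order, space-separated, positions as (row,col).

Step 1: p0:(2,1)->(1,1) | p1:(4,3)->(3,3) | p2:(1,3)->(0,3) | p3:(2,3)->(1,3) | p4:(2,4)->(1,4)
Step 2: p0:(1,1)->(0,1) | p1:(3,3)->(2,3) | p2:(0,3)->(0,4)->EXIT | p3:(1,3)->(0,3) | p4:(1,4)->(0,4)->EXIT
Step 3: p0:(0,1)->(0,2) | p1:(2,3)->(1,3) | p2:escaped | p3:(0,3)->(0,4)->EXIT | p4:escaped
Step 4: p0:(0,2)->(0,3) | p1:(1,3)->(0,3) | p2:escaped | p3:escaped | p4:escaped
Step 5: p0:(0,3)->(0,4)->EXIT | p1:(0,3)->(0,4)->EXIT | p2:escaped | p3:escaped | p4:escaped

ESCAPED ESCAPED ESCAPED ESCAPED ESCAPED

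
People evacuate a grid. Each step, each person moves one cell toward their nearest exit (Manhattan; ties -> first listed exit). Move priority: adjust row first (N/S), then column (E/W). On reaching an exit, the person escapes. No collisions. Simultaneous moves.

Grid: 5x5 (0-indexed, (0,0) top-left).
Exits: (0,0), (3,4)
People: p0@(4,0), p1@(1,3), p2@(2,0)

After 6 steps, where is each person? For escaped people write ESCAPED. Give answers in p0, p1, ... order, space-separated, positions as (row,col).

Step 1: p0:(4,0)->(3,0) | p1:(1,3)->(2,3) | p2:(2,0)->(1,0)
Step 2: p0:(3,0)->(2,0) | p1:(2,3)->(3,3) | p2:(1,0)->(0,0)->EXIT
Step 3: p0:(2,0)->(1,0) | p1:(3,3)->(3,4)->EXIT | p2:escaped
Step 4: p0:(1,0)->(0,0)->EXIT | p1:escaped | p2:escaped

ESCAPED ESCAPED ESCAPED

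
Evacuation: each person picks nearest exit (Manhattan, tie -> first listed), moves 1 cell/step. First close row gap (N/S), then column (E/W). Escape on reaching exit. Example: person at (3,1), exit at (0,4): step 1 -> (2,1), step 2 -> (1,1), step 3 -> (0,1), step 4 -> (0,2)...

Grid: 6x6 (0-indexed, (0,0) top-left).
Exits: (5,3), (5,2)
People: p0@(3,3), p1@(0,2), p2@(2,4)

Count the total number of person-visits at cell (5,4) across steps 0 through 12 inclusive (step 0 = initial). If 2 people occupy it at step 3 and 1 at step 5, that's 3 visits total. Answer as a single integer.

Step 0: p0@(3,3) p1@(0,2) p2@(2,4) -> at (5,4): 0 [-], cum=0
Step 1: p0@(4,3) p1@(1,2) p2@(3,4) -> at (5,4): 0 [-], cum=0
Step 2: p0@ESC p1@(2,2) p2@(4,4) -> at (5,4): 0 [-], cum=0
Step 3: p0@ESC p1@(3,2) p2@(5,4) -> at (5,4): 1 [p2], cum=1
Step 4: p0@ESC p1@(4,2) p2@ESC -> at (5,4): 0 [-], cum=1
Step 5: p0@ESC p1@ESC p2@ESC -> at (5,4): 0 [-], cum=1
Total visits = 1

Answer: 1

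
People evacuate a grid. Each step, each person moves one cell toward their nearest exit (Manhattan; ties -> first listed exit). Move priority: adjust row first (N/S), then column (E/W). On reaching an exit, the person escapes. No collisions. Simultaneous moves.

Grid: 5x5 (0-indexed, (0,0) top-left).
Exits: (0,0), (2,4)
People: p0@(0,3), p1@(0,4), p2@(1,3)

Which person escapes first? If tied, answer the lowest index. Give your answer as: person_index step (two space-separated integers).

Step 1: p0:(0,3)->(0,2) | p1:(0,4)->(1,4) | p2:(1,3)->(2,3)
Step 2: p0:(0,2)->(0,1) | p1:(1,4)->(2,4)->EXIT | p2:(2,3)->(2,4)->EXIT
Step 3: p0:(0,1)->(0,0)->EXIT | p1:escaped | p2:escaped
Exit steps: [3, 2, 2]
First to escape: p1 at step 2

Answer: 1 2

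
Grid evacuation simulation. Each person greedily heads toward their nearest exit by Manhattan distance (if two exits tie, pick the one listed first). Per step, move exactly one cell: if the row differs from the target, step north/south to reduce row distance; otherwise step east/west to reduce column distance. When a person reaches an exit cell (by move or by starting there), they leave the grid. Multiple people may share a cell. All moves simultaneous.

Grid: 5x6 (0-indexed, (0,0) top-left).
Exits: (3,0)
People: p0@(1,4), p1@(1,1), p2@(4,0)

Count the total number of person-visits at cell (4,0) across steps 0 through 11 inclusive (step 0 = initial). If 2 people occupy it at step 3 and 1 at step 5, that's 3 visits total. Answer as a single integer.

Step 0: p0@(1,4) p1@(1,1) p2@(4,0) -> at (4,0): 1 [p2], cum=1
Step 1: p0@(2,4) p1@(2,1) p2@ESC -> at (4,0): 0 [-], cum=1
Step 2: p0@(3,4) p1@(3,1) p2@ESC -> at (4,0): 0 [-], cum=1
Step 3: p0@(3,3) p1@ESC p2@ESC -> at (4,0): 0 [-], cum=1
Step 4: p0@(3,2) p1@ESC p2@ESC -> at (4,0): 0 [-], cum=1
Step 5: p0@(3,1) p1@ESC p2@ESC -> at (4,0): 0 [-], cum=1
Step 6: p0@ESC p1@ESC p2@ESC -> at (4,0): 0 [-], cum=1
Total visits = 1

Answer: 1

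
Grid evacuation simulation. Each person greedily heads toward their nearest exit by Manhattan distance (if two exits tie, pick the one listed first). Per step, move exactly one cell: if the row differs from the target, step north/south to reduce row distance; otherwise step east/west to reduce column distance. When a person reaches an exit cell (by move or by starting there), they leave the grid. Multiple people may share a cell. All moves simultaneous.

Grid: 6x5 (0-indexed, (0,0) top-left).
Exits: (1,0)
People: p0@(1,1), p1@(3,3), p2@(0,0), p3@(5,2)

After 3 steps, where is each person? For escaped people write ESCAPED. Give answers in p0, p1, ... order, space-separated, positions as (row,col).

Step 1: p0:(1,1)->(1,0)->EXIT | p1:(3,3)->(2,3) | p2:(0,0)->(1,0)->EXIT | p3:(5,2)->(4,2)
Step 2: p0:escaped | p1:(2,3)->(1,3) | p2:escaped | p3:(4,2)->(3,2)
Step 3: p0:escaped | p1:(1,3)->(1,2) | p2:escaped | p3:(3,2)->(2,2)

ESCAPED (1,2) ESCAPED (2,2)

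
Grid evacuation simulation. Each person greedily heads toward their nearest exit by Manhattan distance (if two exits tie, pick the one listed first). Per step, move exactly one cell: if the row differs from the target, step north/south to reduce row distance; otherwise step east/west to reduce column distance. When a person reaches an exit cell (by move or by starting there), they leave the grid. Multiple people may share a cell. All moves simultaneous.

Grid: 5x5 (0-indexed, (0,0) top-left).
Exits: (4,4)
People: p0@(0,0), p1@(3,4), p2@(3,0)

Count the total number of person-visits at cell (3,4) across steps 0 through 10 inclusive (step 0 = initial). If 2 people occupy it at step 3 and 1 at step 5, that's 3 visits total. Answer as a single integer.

Answer: 1

Derivation:
Step 0: p0@(0,0) p1@(3,4) p2@(3,0) -> at (3,4): 1 [p1], cum=1
Step 1: p0@(1,0) p1@ESC p2@(4,0) -> at (3,4): 0 [-], cum=1
Step 2: p0@(2,0) p1@ESC p2@(4,1) -> at (3,4): 0 [-], cum=1
Step 3: p0@(3,0) p1@ESC p2@(4,2) -> at (3,4): 0 [-], cum=1
Step 4: p0@(4,0) p1@ESC p2@(4,3) -> at (3,4): 0 [-], cum=1
Step 5: p0@(4,1) p1@ESC p2@ESC -> at (3,4): 0 [-], cum=1
Step 6: p0@(4,2) p1@ESC p2@ESC -> at (3,4): 0 [-], cum=1
Step 7: p0@(4,3) p1@ESC p2@ESC -> at (3,4): 0 [-], cum=1
Step 8: p0@ESC p1@ESC p2@ESC -> at (3,4): 0 [-], cum=1
Total visits = 1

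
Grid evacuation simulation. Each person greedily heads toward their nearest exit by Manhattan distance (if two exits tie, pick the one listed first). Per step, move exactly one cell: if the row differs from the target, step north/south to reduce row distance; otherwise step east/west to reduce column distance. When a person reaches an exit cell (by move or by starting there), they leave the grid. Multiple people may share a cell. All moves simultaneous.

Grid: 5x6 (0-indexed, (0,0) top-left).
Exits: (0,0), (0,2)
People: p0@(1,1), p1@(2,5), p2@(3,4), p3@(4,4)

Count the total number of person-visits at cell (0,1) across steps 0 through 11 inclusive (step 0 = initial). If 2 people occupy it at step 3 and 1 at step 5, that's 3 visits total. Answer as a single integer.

Step 0: p0@(1,1) p1@(2,5) p2@(3,4) p3@(4,4) -> at (0,1): 0 [-], cum=0
Step 1: p0@(0,1) p1@(1,5) p2@(2,4) p3@(3,4) -> at (0,1): 1 [p0], cum=1
Step 2: p0@ESC p1@(0,5) p2@(1,4) p3@(2,4) -> at (0,1): 0 [-], cum=1
Step 3: p0@ESC p1@(0,4) p2@(0,4) p3@(1,4) -> at (0,1): 0 [-], cum=1
Step 4: p0@ESC p1@(0,3) p2@(0,3) p3@(0,4) -> at (0,1): 0 [-], cum=1
Step 5: p0@ESC p1@ESC p2@ESC p3@(0,3) -> at (0,1): 0 [-], cum=1
Step 6: p0@ESC p1@ESC p2@ESC p3@ESC -> at (0,1): 0 [-], cum=1
Total visits = 1

Answer: 1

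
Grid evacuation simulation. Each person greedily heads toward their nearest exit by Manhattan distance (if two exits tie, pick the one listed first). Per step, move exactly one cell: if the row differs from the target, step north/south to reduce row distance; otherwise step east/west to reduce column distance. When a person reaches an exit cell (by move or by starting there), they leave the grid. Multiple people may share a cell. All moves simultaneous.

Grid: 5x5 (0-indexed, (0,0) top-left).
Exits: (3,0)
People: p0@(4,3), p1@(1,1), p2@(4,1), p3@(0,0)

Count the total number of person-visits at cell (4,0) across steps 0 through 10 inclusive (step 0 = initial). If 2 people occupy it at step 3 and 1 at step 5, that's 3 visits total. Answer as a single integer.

Step 0: p0@(4,3) p1@(1,1) p2@(4,1) p3@(0,0) -> at (4,0): 0 [-], cum=0
Step 1: p0@(3,3) p1@(2,1) p2@(3,1) p3@(1,0) -> at (4,0): 0 [-], cum=0
Step 2: p0@(3,2) p1@(3,1) p2@ESC p3@(2,0) -> at (4,0): 0 [-], cum=0
Step 3: p0@(3,1) p1@ESC p2@ESC p3@ESC -> at (4,0): 0 [-], cum=0
Step 4: p0@ESC p1@ESC p2@ESC p3@ESC -> at (4,0): 0 [-], cum=0
Total visits = 0

Answer: 0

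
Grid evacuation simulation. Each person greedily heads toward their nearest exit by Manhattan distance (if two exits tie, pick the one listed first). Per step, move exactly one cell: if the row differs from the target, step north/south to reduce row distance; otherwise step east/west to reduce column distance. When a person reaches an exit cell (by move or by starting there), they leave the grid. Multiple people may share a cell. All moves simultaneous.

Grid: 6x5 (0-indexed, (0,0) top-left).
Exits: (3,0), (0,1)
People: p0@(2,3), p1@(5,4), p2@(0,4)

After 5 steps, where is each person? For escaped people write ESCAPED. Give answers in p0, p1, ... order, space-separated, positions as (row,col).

Step 1: p0:(2,3)->(3,3) | p1:(5,4)->(4,4) | p2:(0,4)->(0,3)
Step 2: p0:(3,3)->(3,2) | p1:(4,4)->(3,4) | p2:(0,3)->(0,2)
Step 3: p0:(3,2)->(3,1) | p1:(3,4)->(3,3) | p2:(0,2)->(0,1)->EXIT
Step 4: p0:(3,1)->(3,0)->EXIT | p1:(3,3)->(3,2) | p2:escaped
Step 5: p0:escaped | p1:(3,2)->(3,1) | p2:escaped

ESCAPED (3,1) ESCAPED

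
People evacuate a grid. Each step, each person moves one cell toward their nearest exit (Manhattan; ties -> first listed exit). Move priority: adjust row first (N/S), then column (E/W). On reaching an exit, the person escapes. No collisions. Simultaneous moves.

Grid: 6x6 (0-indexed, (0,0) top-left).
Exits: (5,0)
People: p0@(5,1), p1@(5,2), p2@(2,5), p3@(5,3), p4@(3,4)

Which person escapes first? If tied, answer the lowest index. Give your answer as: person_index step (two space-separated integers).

Step 1: p0:(5,1)->(5,0)->EXIT | p1:(5,2)->(5,1) | p2:(2,5)->(3,5) | p3:(5,3)->(5,2) | p4:(3,4)->(4,4)
Step 2: p0:escaped | p1:(5,1)->(5,0)->EXIT | p2:(3,5)->(4,5) | p3:(5,2)->(5,1) | p4:(4,4)->(5,4)
Step 3: p0:escaped | p1:escaped | p2:(4,5)->(5,5) | p3:(5,1)->(5,0)->EXIT | p4:(5,4)->(5,3)
Step 4: p0:escaped | p1:escaped | p2:(5,5)->(5,4) | p3:escaped | p4:(5,3)->(5,2)
Step 5: p0:escaped | p1:escaped | p2:(5,4)->(5,3) | p3:escaped | p4:(5,2)->(5,1)
Step 6: p0:escaped | p1:escaped | p2:(5,3)->(5,2) | p3:escaped | p4:(5,1)->(5,0)->EXIT
Step 7: p0:escaped | p1:escaped | p2:(5,2)->(5,1) | p3:escaped | p4:escaped
Step 8: p0:escaped | p1:escaped | p2:(5,1)->(5,0)->EXIT | p3:escaped | p4:escaped
Exit steps: [1, 2, 8, 3, 6]
First to escape: p0 at step 1

Answer: 0 1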